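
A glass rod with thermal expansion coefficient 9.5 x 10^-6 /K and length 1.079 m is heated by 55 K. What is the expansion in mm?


Thermal expansion formula: dL = alpha * L0 * dT
  dL = (9.5 x 10^-6) * 1.079 * 55 = 0.00056378 m
Convert to mm: 0.00056378 * 1000 = 0.5638 mm

0.5638 mm


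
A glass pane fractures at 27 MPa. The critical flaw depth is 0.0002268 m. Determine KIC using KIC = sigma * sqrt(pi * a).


Fracture toughness: KIC = sigma * sqrt(pi * a)
  pi * a = pi * 0.0002268 = 0.000712513
  sqrt(pi * a) = 0.026693
  KIC = 27 * 0.026693 = 0.721 MPa*sqrt(m)

0.721 MPa*sqrt(m)


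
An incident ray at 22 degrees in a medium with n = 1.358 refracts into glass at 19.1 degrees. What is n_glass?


Apply Snell's law: n1 * sin(theta1) = n2 * sin(theta2)
  n2 = n1 * sin(theta1) / sin(theta2)
  sin(22) = 0.374607
  sin(19.1) = 0.327218
  n2 = 1.358 * 0.374607 / 0.327218 = 1.5547

1.5547


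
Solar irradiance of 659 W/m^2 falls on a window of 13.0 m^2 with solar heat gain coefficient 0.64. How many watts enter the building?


Solar heat gain: Q = Area * SHGC * Irradiance
  Q = 13.0 * 0.64 * 659 = 5482.9 W

5482.9 W


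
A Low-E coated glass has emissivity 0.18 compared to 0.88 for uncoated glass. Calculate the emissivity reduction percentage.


Percentage reduction = (1 - coated/uncoated) * 100
  Ratio = 0.18 / 0.88 = 0.2045
  Reduction = (1 - 0.2045) * 100 = 79.5%

79.5%


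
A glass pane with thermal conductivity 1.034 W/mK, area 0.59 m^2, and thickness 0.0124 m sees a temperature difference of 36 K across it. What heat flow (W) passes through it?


Fourier's law: Q = k * A * dT / t
  Q = 1.034 * 0.59 * 36 / 0.0124
  Q = 21.96216 / 0.0124 = 1771.1 W

1771.1 W


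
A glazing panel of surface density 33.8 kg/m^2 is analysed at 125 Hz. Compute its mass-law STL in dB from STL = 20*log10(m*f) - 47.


Mass law: STL = 20 * log10(m * f) - 47
  m * f = 33.8 * 125 = 4225
  log10(4225) = 3.62583
  STL = 20 * 3.62583 - 47 = 72.5166 - 47 = 25.5 dB

25.5 dB


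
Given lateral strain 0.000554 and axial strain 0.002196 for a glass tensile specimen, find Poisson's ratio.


Poisson's ratio: nu = lateral strain / axial strain
  nu = 0.000554 / 0.002196 = 0.2523

0.2523


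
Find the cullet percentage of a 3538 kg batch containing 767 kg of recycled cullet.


Cullet ratio = (cullet mass / total batch mass) * 100
  Ratio = 767 / 3538 * 100 = 21.68%

21.68%


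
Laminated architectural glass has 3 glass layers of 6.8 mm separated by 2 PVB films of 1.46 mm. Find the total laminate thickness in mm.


Total thickness = glass contribution + PVB contribution
  Glass: 3 * 6.8 = 20.4 mm
  PVB: 2 * 1.46 = 2.92 mm
  Total = 20.4 + 2.92 = 23.32 mm

23.32 mm


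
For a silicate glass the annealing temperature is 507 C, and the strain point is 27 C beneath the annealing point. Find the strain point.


Strain point = annealing point - difference:
  T_strain = 507 - 27 = 480 C

480 C


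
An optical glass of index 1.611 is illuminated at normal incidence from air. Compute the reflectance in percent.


Fresnel reflectance at normal incidence:
  R = ((n - 1)/(n + 1))^2
  (n - 1)/(n + 1) = (1.611 - 1)/(1.611 + 1) = 0.23401
  R = 0.23401^2 = 0.0547607
  R(%) = 0.0547607 * 100 = 5.476%

5.476%


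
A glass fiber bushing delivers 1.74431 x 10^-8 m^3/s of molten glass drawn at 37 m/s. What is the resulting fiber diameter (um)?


Cross-sectional area from continuity:
  A = Q / v = 1.74431 x 10^-8 / 37 = 4.714351 x 10^-10 m^2
Diameter from circular cross-section:
  d = sqrt(4A / pi) * 10^6 (m -> um)
  d = sqrt(4 * 4.714351 x 10^-10 / pi) * 10^6 = 24.5 um

24.5 um


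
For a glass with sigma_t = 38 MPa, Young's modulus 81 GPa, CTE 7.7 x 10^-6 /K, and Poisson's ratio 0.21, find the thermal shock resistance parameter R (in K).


Thermal shock resistance: R = sigma * (1 - nu) / (E * alpha)
  Numerator = 38 * (1 - 0.21) = 30.02
  Denominator = 81 * 1000 * (7.7 x 10^-6) = 0.6237
  R = 30.02 / 0.6237 = 48.1 K

48.1 K


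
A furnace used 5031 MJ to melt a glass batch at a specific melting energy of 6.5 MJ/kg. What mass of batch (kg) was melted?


Rearrange E = m * s for m:
  m = E / s
  m = 5031 / 6.5 = 774.0 kg

774.0 kg


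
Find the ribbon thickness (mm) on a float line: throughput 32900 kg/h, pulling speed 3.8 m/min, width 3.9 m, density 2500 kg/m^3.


Ribbon cross-section from mass balance:
  Volume rate = throughput / density = 32900 / 2500 = 13.16 m^3/h
  thickness = volume rate / (speed * 60 * width), i.e.
  thickness = throughput / (60 * speed * width * density) * 1000
  thickness = 32900 / (60 * 3.8 * 3.9 * 2500) * 1000 = 14.8 mm

14.8 mm


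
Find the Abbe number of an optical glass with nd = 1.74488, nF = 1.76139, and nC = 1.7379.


Abbe number formula: Vd = (nd - 1) / (nF - nC)
  nd - 1 = 1.74488 - 1 = 0.74488
  nF - nC = 1.76139 - 1.7379 = 0.02349
  Vd = 0.74488 / 0.02349 = 31.71

31.71


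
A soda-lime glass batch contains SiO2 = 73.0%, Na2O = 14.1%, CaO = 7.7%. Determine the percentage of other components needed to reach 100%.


Sum the three major oxides:
  SiO2 + Na2O + CaO = 73.0 + 14.1 + 7.7 = 94.8%
Subtract from 100%:
  Others = 100 - 94.8 = 5.2%

5.2%


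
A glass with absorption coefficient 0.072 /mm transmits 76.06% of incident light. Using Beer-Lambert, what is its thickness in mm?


Rearrange T = exp(-alpha * thickness):
  thickness = -ln(T) / alpha
  T = 76.06/100 = 0.7606
  ln(T) = -0.27365
  -ln(T) = 0.27365
  thickness = 0.27365 / 0.072 = 3.8 mm

3.8 mm


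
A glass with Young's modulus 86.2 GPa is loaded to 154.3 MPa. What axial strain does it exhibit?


Rearrange E = sigma / epsilon:
  epsilon = sigma / E
  E (MPa) = 86.2 * 1000 = 86200
  epsilon = 154.3 / 86200 = 0.00179

0.00179


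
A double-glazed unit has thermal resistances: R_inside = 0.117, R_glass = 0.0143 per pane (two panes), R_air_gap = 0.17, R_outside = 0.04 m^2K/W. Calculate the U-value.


Total thermal resistance (series):
  R_total = R_in + R_glass + R_air + R_glass + R_out
  R_total = 0.117 + 0.0143 + 0.17 + 0.0143 + 0.04 = 0.3556 m^2K/W
U-value = 1 / R_total = 1 / 0.3556 = 2.812 W/m^2K

2.812 W/m^2K


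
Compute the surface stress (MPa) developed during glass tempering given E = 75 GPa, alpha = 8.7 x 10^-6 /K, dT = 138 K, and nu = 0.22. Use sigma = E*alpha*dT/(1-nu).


Tempering stress: sigma = E * alpha * dT / (1 - nu)
  E (MPa) = 75 * 1000 = 75000
  Numerator = 75000 * (8.7 x 10^-6) * 138 = 90.045
  Denominator = 1 - 0.22 = 0.78
  sigma = 90.045 / 0.78 = 115.4 MPa

115.4 MPa


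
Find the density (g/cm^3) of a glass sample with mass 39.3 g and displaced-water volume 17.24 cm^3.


Use the definition of density:
  rho = mass / volume
  rho = 39.3 / 17.24 = 2.28 g/cm^3

2.28 g/cm^3


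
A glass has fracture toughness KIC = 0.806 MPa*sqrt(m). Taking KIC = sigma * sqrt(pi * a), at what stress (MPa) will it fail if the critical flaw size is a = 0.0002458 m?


Rearrange KIC = sigma * sqrt(pi * a):
  sigma = KIC / sqrt(pi * a)
  sqrt(pi * 0.0002458) = 0.027789
  sigma = 0.806 / 0.027789 = 29.0 MPa

29.0 MPa


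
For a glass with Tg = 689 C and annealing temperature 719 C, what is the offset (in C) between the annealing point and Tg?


Offset = T_anneal - Tg:
  offset = 719 - 689 = 30 C

30 C


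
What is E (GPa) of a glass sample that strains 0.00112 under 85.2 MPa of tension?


Young's modulus: E = stress / strain
  E = 85.2 MPa / 0.00112 = 76071.43 MPa
Convert to GPa: 76071.43 / 1000 = 76.07 GPa

76.07 GPa


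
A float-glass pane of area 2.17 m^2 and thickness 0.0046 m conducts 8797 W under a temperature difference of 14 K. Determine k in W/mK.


Fourier's law rearranged: k = Q * t / (A * dT)
  Numerator = 8797 * 0.0046 = 40.4662
  Denominator = 2.17 * 14 = 30.38
  k = 40.4662 / 30.38 = 1.332 W/mK

1.332 W/mK


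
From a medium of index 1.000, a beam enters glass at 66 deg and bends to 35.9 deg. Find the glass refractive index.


Apply Snell's law: n1 * sin(theta1) = n2 * sin(theta2)
  n2 = n1 * sin(theta1) / sin(theta2)
  sin(66) = 0.913545
  sin(35.9) = 0.586372
  n2 = 1.000 * 0.913545 / 0.586372 = 1.558

1.558


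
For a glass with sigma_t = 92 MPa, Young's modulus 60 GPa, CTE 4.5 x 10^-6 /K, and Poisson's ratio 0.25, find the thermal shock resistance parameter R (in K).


Thermal shock resistance: R = sigma * (1 - nu) / (E * alpha)
  Numerator = 92 * (1 - 0.25) = 69.0
  Denominator = 60 * 1000 * (4.5 x 10^-6) = 0.27
  R = 69.0 / 0.27 = 255.6 K

255.6 K


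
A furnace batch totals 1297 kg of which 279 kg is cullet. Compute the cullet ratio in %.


Cullet ratio = (cullet mass / total batch mass) * 100
  Ratio = 279 / 1297 * 100 = 21.51%

21.51%


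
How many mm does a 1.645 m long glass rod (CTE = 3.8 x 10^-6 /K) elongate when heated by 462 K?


Thermal expansion formula: dL = alpha * L0 * dT
  dL = (3.8 x 10^-6) * 1.645 * 462 = 0.00288796 m
Convert to mm: 0.00288796 * 1000 = 2.888 mm

2.888 mm


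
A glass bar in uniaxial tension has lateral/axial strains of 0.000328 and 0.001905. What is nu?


Poisson's ratio: nu = lateral strain / axial strain
  nu = 0.000328 / 0.001905 = 0.1722

0.1722


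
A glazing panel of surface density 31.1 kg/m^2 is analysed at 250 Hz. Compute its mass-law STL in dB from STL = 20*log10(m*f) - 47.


Mass law: STL = 20 * log10(m * f) - 47
  m * f = 31.1 * 250 = 7775
  log10(7775) = 3.8907
  STL = 20 * 3.8907 - 47 = 77.814 - 47 = 30.8 dB

30.8 dB


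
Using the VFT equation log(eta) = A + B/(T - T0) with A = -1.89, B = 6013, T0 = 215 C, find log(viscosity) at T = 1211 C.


VFT equation: log(eta) = A + B / (T - T0)
  T - T0 = 1211 - 215 = 996
  B / (T - T0) = 6013 / 996 = 6.037
  log(eta) = -1.89 + 6.037 = 4.147

4.147


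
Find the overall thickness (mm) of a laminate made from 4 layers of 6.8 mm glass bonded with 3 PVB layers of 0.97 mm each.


Total thickness = glass contribution + PVB contribution
  Glass: 4 * 6.8 = 27.2 mm
  PVB: 3 * 0.97 = 2.91 mm
  Total = 27.2 + 2.91 = 30.11 mm

30.11 mm


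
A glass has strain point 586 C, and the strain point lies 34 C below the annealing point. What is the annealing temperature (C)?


T_anneal = T_strain + gap:
  T_anneal = 586 + 34 = 620 C

620 C


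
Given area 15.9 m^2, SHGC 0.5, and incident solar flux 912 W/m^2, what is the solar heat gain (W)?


Solar heat gain: Q = Area * SHGC * Irradiance
  Q = 15.9 * 0.5 * 912 = 7250.4 W

7250.4 W


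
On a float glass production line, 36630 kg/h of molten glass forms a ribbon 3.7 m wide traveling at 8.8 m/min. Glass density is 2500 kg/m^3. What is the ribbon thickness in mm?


Ribbon cross-section from mass balance:
  Volume rate = throughput / density = 36630 / 2500 = 14.652 m^3/h
  thickness = volume rate / (speed * 60 * width), i.e.
  thickness = throughput / (60 * speed * width * density) * 1000
  thickness = 36630 / (60 * 8.8 * 3.7 * 2500) * 1000 = 7.5 mm

7.5 mm


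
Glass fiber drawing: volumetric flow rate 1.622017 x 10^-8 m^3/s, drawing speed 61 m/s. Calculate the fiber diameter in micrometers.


Cross-sectional area from continuity:
  A = Q / v = 1.622017 x 10^-8 / 61 = 2.659044 x 10^-10 m^2
Diameter from circular cross-section:
  d = sqrt(4A / pi) * 10^6 (m -> um)
  d = sqrt(4 * 2.659044 x 10^-10 / pi) * 10^6 = 18.4 um

18.4 um


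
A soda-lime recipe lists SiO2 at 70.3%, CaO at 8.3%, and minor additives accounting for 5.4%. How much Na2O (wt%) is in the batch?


Pieces sum to 100%:
  Na2O = 100 - (SiO2 + CaO + others)
  Na2O = 100 - (70.3 + 8.3 + 5.4) = 16.0%

16.0%


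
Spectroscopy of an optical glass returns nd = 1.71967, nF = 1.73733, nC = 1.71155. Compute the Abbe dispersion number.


Abbe number formula: Vd = (nd - 1) / (nF - nC)
  nd - 1 = 1.71967 - 1 = 0.71967
  nF - nC = 1.73733 - 1.71155 = 0.02578
  Vd = 0.71967 / 0.02578 = 27.92

27.92


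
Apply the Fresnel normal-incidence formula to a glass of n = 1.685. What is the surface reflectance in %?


Fresnel reflectance at normal incidence:
  R = ((n - 1)/(n + 1))^2
  (n - 1)/(n + 1) = (1.685 - 1)/(1.685 + 1) = 0.255121
  R = 0.255121^2 = 0.0650867
  R(%) = 0.0650867 * 100 = 6.509%

6.509%


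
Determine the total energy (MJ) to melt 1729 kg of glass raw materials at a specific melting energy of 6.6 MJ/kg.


Total energy = mass * specific energy
  E = 1729 * 6.6 = 11411.4 MJ

11411.4 MJ


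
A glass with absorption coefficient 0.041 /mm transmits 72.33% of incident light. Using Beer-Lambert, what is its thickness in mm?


Rearrange T = exp(-alpha * thickness):
  thickness = -ln(T) / alpha
  T = 72.33/100 = 0.7233
  ln(T) = -0.32393
  -ln(T) = 0.32393
  thickness = 0.32393 / 0.041 = 7.9 mm

7.9 mm


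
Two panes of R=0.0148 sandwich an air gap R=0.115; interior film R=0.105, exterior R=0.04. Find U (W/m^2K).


Total thermal resistance (series):
  R_total = R_in + R_glass + R_air + R_glass + R_out
  R_total = 0.105 + 0.0148 + 0.115 + 0.0148 + 0.04 = 0.2896 m^2K/W
U-value = 1 / R_total = 1 / 0.2896 = 3.453 W/m^2K

3.453 W/m^2K


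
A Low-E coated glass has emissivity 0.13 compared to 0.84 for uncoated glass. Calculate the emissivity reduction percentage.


Percentage reduction = (1 - coated/uncoated) * 100
  Ratio = 0.13 / 0.84 = 0.1548
  Reduction = (1 - 0.1548) * 100 = 84.5%

84.5%


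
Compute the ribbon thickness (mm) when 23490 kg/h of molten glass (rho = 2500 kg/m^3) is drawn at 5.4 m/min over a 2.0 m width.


Ribbon cross-section from mass balance:
  Volume rate = throughput / density = 23490 / 2500 = 9.396 m^3/h
  thickness = volume rate / (speed * 60 * width), i.e.
  thickness = throughput / (60 * speed * width * density) * 1000
  thickness = 23490 / (60 * 5.4 * 2.0 * 2500) * 1000 = 14.5 mm

14.5 mm


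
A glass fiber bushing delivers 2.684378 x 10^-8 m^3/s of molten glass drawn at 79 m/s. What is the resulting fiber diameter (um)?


Cross-sectional area from continuity:
  A = Q / v = 2.684378 x 10^-8 / 79 = 3.397947 x 10^-10 m^2
Diameter from circular cross-section:
  d = sqrt(4A / pi) * 10^6 (m -> um)
  d = sqrt(4 * 3.397947 x 10^-10 / pi) * 10^6 = 20.8 um

20.8 um


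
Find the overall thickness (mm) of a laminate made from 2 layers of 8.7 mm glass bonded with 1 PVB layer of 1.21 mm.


Total thickness = glass contribution + PVB contribution
  Glass: 2 * 8.7 = 17.4 mm
  PVB: 1 * 1.21 = 1.21 mm
  Total = 17.4 + 1.21 = 18.61 mm

18.61 mm


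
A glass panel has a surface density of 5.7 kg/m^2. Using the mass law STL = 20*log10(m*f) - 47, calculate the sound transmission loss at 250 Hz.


Mass law: STL = 20 * log10(m * f) - 47
  m * f = 5.7 * 250 = 1425
  log10(1425) = 3.15381
  STL = 20 * 3.15381 - 47 = 63.0762 - 47 = 16.1 dB

16.1 dB


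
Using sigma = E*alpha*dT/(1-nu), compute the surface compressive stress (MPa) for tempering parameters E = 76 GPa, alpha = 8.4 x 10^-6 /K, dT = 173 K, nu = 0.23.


Tempering stress: sigma = E * alpha * dT / (1 - nu)
  E (MPa) = 76 * 1000 = 76000
  Numerator = 76000 * (8.4 x 10^-6) * 173 = 110.4432
  Denominator = 1 - 0.23 = 0.77
  sigma = 110.4432 / 0.77 = 143.4 MPa

143.4 MPa


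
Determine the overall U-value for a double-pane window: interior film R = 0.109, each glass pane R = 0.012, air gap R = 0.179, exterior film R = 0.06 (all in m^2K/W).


Total thermal resistance (series):
  R_total = R_in + R_glass + R_air + R_glass + R_out
  R_total = 0.109 + 0.012 + 0.179 + 0.012 + 0.06 = 0.372 m^2K/W
U-value = 1 / R_total = 1 / 0.372 = 2.688 W/m^2K

2.688 W/m^2K


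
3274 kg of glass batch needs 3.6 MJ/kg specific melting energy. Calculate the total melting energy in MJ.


Total energy = mass * specific energy
  E = 3274 * 3.6 = 11786.4 MJ

11786.4 MJ


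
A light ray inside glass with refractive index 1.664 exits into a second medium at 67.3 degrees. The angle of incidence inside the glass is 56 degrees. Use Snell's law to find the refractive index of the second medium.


Apply Snell's law: n1 * sin(theta1) = n2 * sin(theta2)
  n2 = n1 * sin(theta1) / sin(theta2)
  sin(56) = 0.829038
  sin(67.3) = 0.922538
  n2 = 1.664 * 0.829038 / 0.922538 = 1.4954

1.4954


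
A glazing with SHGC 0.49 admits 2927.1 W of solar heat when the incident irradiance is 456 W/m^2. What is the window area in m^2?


Rearrange Q = Area * SHGC * Irradiance:
  Area = Q / (SHGC * Irradiance)
  Area = 2927.1 / (0.49 * 456) = 13.1 m^2

13.1 m^2


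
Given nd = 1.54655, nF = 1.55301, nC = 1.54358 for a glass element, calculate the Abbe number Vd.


Abbe number formula: Vd = (nd - 1) / (nF - nC)
  nd - 1 = 1.54655 - 1 = 0.54655
  nF - nC = 1.55301 - 1.54358 = 0.00943
  Vd = 0.54655 / 0.00943 = 57.96

57.96


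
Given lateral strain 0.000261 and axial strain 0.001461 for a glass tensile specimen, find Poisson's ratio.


Poisson's ratio: nu = lateral strain / axial strain
  nu = 0.000261 / 0.001461 = 0.1786

0.1786


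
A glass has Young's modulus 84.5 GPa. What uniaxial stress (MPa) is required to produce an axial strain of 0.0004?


Rearrange E = sigma / epsilon:
  sigma = E * epsilon
  E (MPa) = 84.5 * 1000 = 84500
  sigma = 84500 * 0.0004 = 33.8 MPa

33.8 MPa


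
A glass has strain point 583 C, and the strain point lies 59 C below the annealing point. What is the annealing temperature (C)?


T_anneal = T_strain + gap:
  T_anneal = 583 + 59 = 642 C

642 C


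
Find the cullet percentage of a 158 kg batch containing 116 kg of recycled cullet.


Cullet ratio = (cullet mass / total batch mass) * 100
  Ratio = 116 / 158 * 100 = 73.42%

73.42%


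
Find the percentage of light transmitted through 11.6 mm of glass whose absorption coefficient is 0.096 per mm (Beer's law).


Beer-Lambert law: T = exp(-alpha * thickness)
  exponent = -0.096 * 11.6 = -1.1136
  T = exp(-1.1136) = 0.3284
  Percentage = 0.3284 * 100 = 32.84%

32.84%


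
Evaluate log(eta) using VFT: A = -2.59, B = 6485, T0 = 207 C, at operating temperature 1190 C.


VFT equation: log(eta) = A + B / (T - T0)
  T - T0 = 1190 - 207 = 983
  B / (T - T0) = 6485 / 983 = 6.597
  log(eta) = -2.59 + 6.597 = 4.007

4.007


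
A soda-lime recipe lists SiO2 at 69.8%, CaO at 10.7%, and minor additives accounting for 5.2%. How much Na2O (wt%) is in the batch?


Pieces sum to 100%:
  Na2O = 100 - (SiO2 + CaO + others)
  Na2O = 100 - (69.8 + 10.7 + 5.2) = 14.3%

14.3%


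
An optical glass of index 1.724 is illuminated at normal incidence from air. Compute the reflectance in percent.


Fresnel reflectance at normal incidence:
  R = ((n - 1)/(n + 1))^2
  (n - 1)/(n + 1) = (1.724 - 1)/(1.724 + 1) = 0.265786
  R = 0.265786^2 = 0.0706422
  R(%) = 0.0706422 * 100 = 7.064%

7.064%


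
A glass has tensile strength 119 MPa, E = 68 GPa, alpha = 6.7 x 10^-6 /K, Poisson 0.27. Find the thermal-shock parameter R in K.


Thermal shock resistance: R = sigma * (1 - nu) / (E * alpha)
  Numerator = 119 * (1 - 0.27) = 86.87
  Denominator = 68 * 1000 * (6.7 x 10^-6) = 0.4556
  R = 86.87 / 0.4556 = 190.7 K

190.7 K


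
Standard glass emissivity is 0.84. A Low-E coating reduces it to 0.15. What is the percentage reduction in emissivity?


Percentage reduction = (1 - coated/uncoated) * 100
  Ratio = 0.15 / 0.84 = 0.1786
  Reduction = (1 - 0.1786) * 100 = 82.1%

82.1%


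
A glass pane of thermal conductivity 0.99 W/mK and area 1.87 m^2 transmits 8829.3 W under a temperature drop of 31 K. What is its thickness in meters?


Fourier's law: t = k * A * dT / Q
  t = 0.99 * 1.87 * 31 / 8829.3
  t = 57.3903 / 8829.3 = 0.0065 m

0.0065 m


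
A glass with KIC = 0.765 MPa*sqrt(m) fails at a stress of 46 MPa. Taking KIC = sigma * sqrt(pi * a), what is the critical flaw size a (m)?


Rearrange KIC = sigma * sqrt(pi * a):
  sqrt(pi * a) = KIC / sigma
  sqrt(pi * a) = 0.765 / 46 = 0.01663
  a = (KIC / sigma)^2 / pi
  a = 0.01663^2 / pi = 0.000088 m

0.000088 m


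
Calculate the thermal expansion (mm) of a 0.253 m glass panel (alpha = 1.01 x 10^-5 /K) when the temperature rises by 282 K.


Thermal expansion formula: dL = alpha * L0 * dT
  dL = (1.01 x 10^-5) * 0.253 * 282 = 0.00072059 m
Convert to mm: 0.00072059 * 1000 = 0.7206 mm

0.7206 mm


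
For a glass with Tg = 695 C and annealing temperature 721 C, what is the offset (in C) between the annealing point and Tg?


Offset = T_anneal - Tg:
  offset = 721 - 695 = 26 C

26 C


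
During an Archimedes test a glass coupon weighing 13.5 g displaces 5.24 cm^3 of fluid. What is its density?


Use the definition of density:
  rho = mass / volume
  rho = 13.5 / 5.24 = 2.576 g/cm^3

2.576 g/cm^3


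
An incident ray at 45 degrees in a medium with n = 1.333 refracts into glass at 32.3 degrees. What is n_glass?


Apply Snell's law: n1 * sin(theta1) = n2 * sin(theta2)
  n2 = n1 * sin(theta1) / sin(theta2)
  sin(45) = 0.707107
  sin(32.3) = 0.534352
  n2 = 1.333 * 0.707107 / 0.534352 = 1.764

1.764


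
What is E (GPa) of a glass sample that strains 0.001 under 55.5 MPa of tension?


Young's modulus: E = stress / strain
  E = 55.5 MPa / 0.001 = 55500 MPa
Convert to GPa: 55500 / 1000 = 55.5 GPa

55.5 GPa


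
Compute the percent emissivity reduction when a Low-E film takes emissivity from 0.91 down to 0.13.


Percentage reduction = (1 - coated/uncoated) * 100
  Ratio = 0.13 / 0.91 = 0.1429
  Reduction = (1 - 0.1429) * 100 = 85.7%

85.7%


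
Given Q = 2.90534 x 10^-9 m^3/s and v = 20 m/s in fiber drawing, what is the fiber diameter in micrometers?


Cross-sectional area from continuity:
  A = Q / v = 2.90534 x 10^-9 / 20 = 1.45267 x 10^-10 m^2
Diameter from circular cross-section:
  d = sqrt(4A / pi) * 10^6 (m -> um)
  d = sqrt(4 * 1.45267 x 10^-10 / pi) * 10^6 = 13.6 um

13.6 um


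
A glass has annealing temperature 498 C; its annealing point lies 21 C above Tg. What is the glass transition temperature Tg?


Rearrange T_anneal = Tg + offset for Tg:
  Tg = T_anneal - offset = 498 - 21 = 477 C

477 C


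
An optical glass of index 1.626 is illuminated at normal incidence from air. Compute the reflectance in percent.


Fresnel reflectance at normal incidence:
  R = ((n - 1)/(n + 1))^2
  (n - 1)/(n + 1) = (1.626 - 1)/(1.626 + 1) = 0.238385
  R = 0.238385^2 = 0.0568274
  R(%) = 0.0568274 * 100 = 5.683%

5.683%


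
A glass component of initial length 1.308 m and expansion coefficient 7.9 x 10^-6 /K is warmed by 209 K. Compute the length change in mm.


Thermal expansion formula: dL = alpha * L0 * dT
  dL = (7.9 x 10^-6) * 1.308 * 209 = 0.00215964 m
Convert to mm: 0.00215964 * 1000 = 2.1596 mm

2.1596 mm


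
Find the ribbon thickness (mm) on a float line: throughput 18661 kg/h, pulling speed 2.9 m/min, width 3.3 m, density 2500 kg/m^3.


Ribbon cross-section from mass balance:
  Volume rate = throughput / density = 18661 / 2500 = 7.4644 m^3/h
  thickness = volume rate / (speed * 60 * width), i.e.
  thickness = throughput / (60 * speed * width * density) * 1000
  thickness = 18661 / (60 * 2.9 * 3.3 * 2500) * 1000 = 13.0 mm

13.0 mm


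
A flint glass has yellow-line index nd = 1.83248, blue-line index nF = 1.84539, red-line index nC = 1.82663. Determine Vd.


Abbe number formula: Vd = (nd - 1) / (nF - nC)
  nd - 1 = 1.83248 - 1 = 0.83248
  nF - nC = 1.84539 - 1.82663 = 0.01876
  Vd = 0.83248 / 0.01876 = 44.38

44.38


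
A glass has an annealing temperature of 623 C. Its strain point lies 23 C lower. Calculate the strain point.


Strain point = annealing point - difference:
  T_strain = 623 - 23 = 600 C

600 C


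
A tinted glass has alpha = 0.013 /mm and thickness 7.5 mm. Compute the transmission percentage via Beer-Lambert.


Beer-Lambert law: T = exp(-alpha * thickness)
  exponent = -0.013 * 7.5 = -0.0975
  T = exp(-0.0975) = 0.9071
  Percentage = 0.9071 * 100 = 90.71%

90.71%


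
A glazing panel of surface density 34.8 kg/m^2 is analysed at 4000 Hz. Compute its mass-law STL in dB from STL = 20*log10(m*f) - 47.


Mass law: STL = 20 * log10(m * f) - 47
  m * f = 34.8 * 4000 = 139200
  log10(139200) = 5.14364
  STL = 20 * 5.14364 - 47 = 102.8728 - 47 = 55.9 dB

55.9 dB


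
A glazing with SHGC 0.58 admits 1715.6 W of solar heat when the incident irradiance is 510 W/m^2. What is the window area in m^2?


Rearrange Q = Area * SHGC * Irradiance:
  Area = Q / (SHGC * Irradiance)
  Area = 1715.6 / (0.58 * 510) = 5.8 m^2

5.8 m^2


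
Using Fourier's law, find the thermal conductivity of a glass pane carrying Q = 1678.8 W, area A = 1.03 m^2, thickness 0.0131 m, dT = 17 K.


Fourier's law rearranged: k = Q * t / (A * dT)
  Numerator = 1678.8 * 0.0131 = 21.99228
  Denominator = 1.03 * 17 = 17.51
  k = 21.99228 / 17.51 = 1.256 W/mK

1.256 W/mK


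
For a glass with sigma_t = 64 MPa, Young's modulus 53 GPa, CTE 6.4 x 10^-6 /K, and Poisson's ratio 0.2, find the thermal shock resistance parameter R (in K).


Thermal shock resistance: R = sigma * (1 - nu) / (E * alpha)
  Numerator = 64 * (1 - 0.2) = 51.2
  Denominator = 53 * 1000 * (6.4 x 10^-6) = 0.3392
  R = 51.2 / 0.3392 = 150.9 K

150.9 K


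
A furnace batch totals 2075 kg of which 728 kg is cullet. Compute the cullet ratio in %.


Cullet ratio = (cullet mass / total batch mass) * 100
  Ratio = 728 / 2075 * 100 = 35.08%

35.08%


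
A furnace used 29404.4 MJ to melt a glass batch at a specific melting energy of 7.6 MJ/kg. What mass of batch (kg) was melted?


Rearrange E = m * s for m:
  m = E / s
  m = 29404.4 / 7.6 = 3869.0 kg

3869.0 kg


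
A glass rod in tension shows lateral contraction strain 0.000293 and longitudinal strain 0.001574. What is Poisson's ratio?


Poisson's ratio: nu = lateral strain / axial strain
  nu = 0.000293 / 0.001574 = 0.1861

0.1861


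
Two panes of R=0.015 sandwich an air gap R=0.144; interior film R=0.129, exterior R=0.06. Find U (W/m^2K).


Total thermal resistance (series):
  R_total = R_in + R_glass + R_air + R_glass + R_out
  R_total = 0.129 + 0.015 + 0.144 + 0.015 + 0.06 = 0.363 m^2K/W
U-value = 1 / R_total = 1 / 0.363 = 2.755 W/m^2K

2.755 W/m^2K


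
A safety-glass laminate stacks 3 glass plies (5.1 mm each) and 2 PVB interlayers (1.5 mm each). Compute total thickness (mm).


Total thickness = glass contribution + PVB contribution
  Glass: 3 * 5.1 = 15.3 mm
  PVB: 2 * 1.5 = 3.0 mm
  Total = 15.3 + 3.0 = 18.3 mm

18.3 mm


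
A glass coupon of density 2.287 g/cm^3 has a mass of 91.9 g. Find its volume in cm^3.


Rearrange rho = m / V:
  V = m / rho
  V = 91.9 / 2.287 = 40.184 cm^3

40.184 cm^3


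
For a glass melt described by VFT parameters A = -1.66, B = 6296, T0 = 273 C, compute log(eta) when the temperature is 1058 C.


VFT equation: log(eta) = A + B / (T - T0)
  T - T0 = 1058 - 273 = 785
  B / (T - T0) = 6296 / 785 = 8.02
  log(eta) = -1.66 + 8.02 = 6.36

6.36


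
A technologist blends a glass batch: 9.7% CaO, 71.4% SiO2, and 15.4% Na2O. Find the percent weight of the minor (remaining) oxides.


Sum the three major oxides:
  SiO2 + Na2O + CaO = 71.4 + 15.4 + 9.7 = 96.5%
Subtract from 100%:
  Others = 100 - 96.5 = 3.5%

3.5%


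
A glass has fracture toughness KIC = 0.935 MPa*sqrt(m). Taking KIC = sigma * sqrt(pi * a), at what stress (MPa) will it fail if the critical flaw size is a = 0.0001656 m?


Rearrange KIC = sigma * sqrt(pi * a):
  sigma = KIC / sqrt(pi * a)
  sqrt(pi * 0.0001656) = 0.022809
  sigma = 0.935 / 0.022809 = 40.99 MPa

40.99 MPa


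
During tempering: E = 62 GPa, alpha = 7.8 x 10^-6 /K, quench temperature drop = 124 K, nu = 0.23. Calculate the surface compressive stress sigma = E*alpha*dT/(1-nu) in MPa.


Tempering stress: sigma = E * alpha * dT / (1 - nu)
  E (MPa) = 62 * 1000 = 62000
  Numerator = 62000 * (7.8 x 10^-6) * 124 = 59.9664
  Denominator = 1 - 0.23 = 0.77
  sigma = 59.9664 / 0.77 = 77.9 MPa

77.9 MPa


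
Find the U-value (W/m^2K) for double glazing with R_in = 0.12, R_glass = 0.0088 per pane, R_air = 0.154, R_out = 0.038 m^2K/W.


Total thermal resistance (series):
  R_total = R_in + R_glass + R_air + R_glass + R_out
  R_total = 0.12 + 0.0088 + 0.154 + 0.0088 + 0.038 = 0.3296 m^2K/W
U-value = 1 / R_total = 1 / 0.3296 = 3.034 W/m^2K

3.034 W/m^2K


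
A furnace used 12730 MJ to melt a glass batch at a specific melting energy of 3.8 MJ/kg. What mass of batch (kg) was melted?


Rearrange E = m * s for m:
  m = E / s
  m = 12730 / 3.8 = 3350.0 kg

3350.0 kg


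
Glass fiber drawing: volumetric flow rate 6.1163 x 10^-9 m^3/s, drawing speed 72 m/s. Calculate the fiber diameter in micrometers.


Cross-sectional area from continuity:
  A = Q / v = 6.1163 x 10^-9 / 72 = 8.494861 x 10^-11 m^2
Diameter from circular cross-section:
  d = sqrt(4A / pi) * 10^6 (m -> um)
  d = sqrt(4 * 8.494861 x 10^-11 / pi) * 10^6 = 10.4 um

10.4 um


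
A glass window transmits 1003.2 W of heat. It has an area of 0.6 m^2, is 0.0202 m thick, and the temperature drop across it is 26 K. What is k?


Fourier's law rearranged: k = Q * t / (A * dT)
  Numerator = 1003.2 * 0.0202 = 20.26464
  Denominator = 0.6 * 26 = 15.6
  k = 20.26464 / 15.6 = 1.299 W/mK

1.299 W/mK


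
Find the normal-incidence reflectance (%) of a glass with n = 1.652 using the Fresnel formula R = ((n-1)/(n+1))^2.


Fresnel reflectance at normal incidence:
  R = ((n - 1)/(n + 1))^2
  (n - 1)/(n + 1) = (1.652 - 1)/(1.652 + 1) = 0.245852
  R = 0.245852^2 = 0.0604432
  R(%) = 0.0604432 * 100 = 6.044%

6.044%


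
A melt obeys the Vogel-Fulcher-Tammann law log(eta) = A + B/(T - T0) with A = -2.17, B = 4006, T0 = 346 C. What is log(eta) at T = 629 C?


VFT equation: log(eta) = A + B / (T - T0)
  T - T0 = 629 - 346 = 283
  B / (T - T0) = 4006 / 283 = 14.155
  log(eta) = -2.17 + 14.155 = 11.985

11.985


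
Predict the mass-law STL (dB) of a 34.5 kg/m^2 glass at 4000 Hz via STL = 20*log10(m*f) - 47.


Mass law: STL = 20 * log10(m * f) - 47
  m * f = 34.5 * 4000 = 138000
  log10(138000) = 5.13988
  STL = 20 * 5.13988 - 47 = 102.7976 - 47 = 55.8 dB

55.8 dB


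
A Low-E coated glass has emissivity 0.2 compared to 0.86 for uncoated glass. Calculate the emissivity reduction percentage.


Percentage reduction = (1 - coated/uncoated) * 100
  Ratio = 0.2 / 0.86 = 0.2326
  Reduction = (1 - 0.2326) * 100 = 76.7%

76.7%


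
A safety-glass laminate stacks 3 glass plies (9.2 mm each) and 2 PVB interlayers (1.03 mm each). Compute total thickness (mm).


Total thickness = glass contribution + PVB contribution
  Glass: 3 * 9.2 = 27.6 mm
  PVB: 2 * 1.03 = 2.06 mm
  Total = 27.6 + 2.06 = 29.66 mm

29.66 mm


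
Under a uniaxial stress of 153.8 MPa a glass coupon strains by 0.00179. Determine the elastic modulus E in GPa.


Young's modulus: E = stress / strain
  E = 153.8 MPa / 0.00179 = 85921.79 MPa
Convert to GPa: 85921.79 / 1000 = 85.92 GPa

85.92 GPa


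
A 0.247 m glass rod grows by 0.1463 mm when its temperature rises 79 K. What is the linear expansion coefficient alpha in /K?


Rearrange dL = alpha * L0 * dT for alpha:
  alpha = dL / (L0 * dT)
  alpha = (0.1463 / 1000) / (0.247 * 79) = 0.000007498 /K = 7.498 x 10^-6 /K

7.498 x 10^-6 /K


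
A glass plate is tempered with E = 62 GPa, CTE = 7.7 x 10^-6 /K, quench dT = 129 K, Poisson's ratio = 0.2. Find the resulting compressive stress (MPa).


Tempering stress: sigma = E * alpha * dT / (1 - nu)
  E (MPa) = 62 * 1000 = 62000
  Numerator = 62000 * (7.7 x 10^-6) * 129 = 61.5846
  Denominator = 1 - 0.2 = 0.8
  sigma = 61.5846 / 0.8 = 77.0 MPa

77.0 MPa


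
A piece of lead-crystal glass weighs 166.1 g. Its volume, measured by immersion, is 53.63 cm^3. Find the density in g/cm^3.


Use the definition of density:
  rho = mass / volume
  rho = 166.1 / 53.63 = 3.097 g/cm^3

3.097 g/cm^3


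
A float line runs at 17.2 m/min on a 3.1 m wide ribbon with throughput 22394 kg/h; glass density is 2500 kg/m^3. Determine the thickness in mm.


Ribbon cross-section from mass balance:
  Volume rate = throughput / density = 22394 / 2500 = 8.9576 m^3/h
  thickness = volume rate / (speed * 60 * width), i.e.
  thickness = throughput / (60 * speed * width * density) * 1000
  thickness = 22394 / (60 * 17.2 * 3.1 * 2500) * 1000 = 2.8 mm

2.8 mm


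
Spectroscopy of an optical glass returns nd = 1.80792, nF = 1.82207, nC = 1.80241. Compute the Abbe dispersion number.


Abbe number formula: Vd = (nd - 1) / (nF - nC)
  nd - 1 = 1.80792 - 1 = 0.80792
  nF - nC = 1.82207 - 1.80241 = 0.01966
  Vd = 0.80792 / 0.01966 = 41.09

41.09


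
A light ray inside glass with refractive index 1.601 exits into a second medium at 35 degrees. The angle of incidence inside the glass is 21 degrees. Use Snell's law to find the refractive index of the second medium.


Apply Snell's law: n1 * sin(theta1) = n2 * sin(theta2)
  n2 = n1 * sin(theta1) / sin(theta2)
  sin(21) = 0.358368
  sin(35) = 0.573576
  n2 = 1.601 * 0.358368 / 0.573576 = 1.0003

1.0003


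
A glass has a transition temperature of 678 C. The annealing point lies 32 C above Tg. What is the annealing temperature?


The annealing temperature is Tg plus the offset:
  T_anneal = 678 + 32 = 710 C

710 C


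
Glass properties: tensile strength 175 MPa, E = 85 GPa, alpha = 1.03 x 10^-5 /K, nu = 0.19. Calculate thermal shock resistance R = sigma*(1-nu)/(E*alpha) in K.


Thermal shock resistance: R = sigma * (1 - nu) / (E * alpha)
  Numerator = 175 * (1 - 0.19) = 141.75
  Denominator = 85 * 1000 * (1.03 x 10^-5) = 0.8755
  R = 141.75 / 0.8755 = 161.9 K

161.9 K


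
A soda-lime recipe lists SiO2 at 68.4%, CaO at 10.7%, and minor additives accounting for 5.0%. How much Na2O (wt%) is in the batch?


Pieces sum to 100%:
  Na2O = 100 - (SiO2 + CaO + others)
  Na2O = 100 - (68.4 + 10.7 + 5.0) = 15.9%

15.9%


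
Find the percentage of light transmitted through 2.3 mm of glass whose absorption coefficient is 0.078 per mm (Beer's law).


Beer-Lambert law: T = exp(-alpha * thickness)
  exponent = -0.078 * 2.3 = -0.1794
  T = exp(-0.1794) = 0.8358
  Percentage = 0.8358 * 100 = 83.58%

83.58%


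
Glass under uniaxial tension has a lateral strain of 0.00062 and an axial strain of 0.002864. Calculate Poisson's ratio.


Poisson's ratio: nu = lateral strain / axial strain
  nu = 0.00062 / 0.002864 = 0.2165

0.2165


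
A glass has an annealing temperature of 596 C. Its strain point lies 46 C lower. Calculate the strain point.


Strain point = annealing point - difference:
  T_strain = 596 - 46 = 550 C

550 C


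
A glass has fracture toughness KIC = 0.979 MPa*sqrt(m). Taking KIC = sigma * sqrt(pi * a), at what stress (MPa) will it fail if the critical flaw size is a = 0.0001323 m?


Rearrange KIC = sigma * sqrt(pi * a):
  sigma = KIC / sqrt(pi * a)
  sqrt(pi * 0.0001323) = 0.020387
  sigma = 0.979 / 0.020387 = 48.02 MPa

48.02 MPa


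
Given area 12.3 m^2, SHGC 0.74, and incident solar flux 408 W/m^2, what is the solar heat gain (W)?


Solar heat gain: Q = Area * SHGC * Irradiance
  Q = 12.3 * 0.74 * 408 = 3713.6 W

3713.6 W


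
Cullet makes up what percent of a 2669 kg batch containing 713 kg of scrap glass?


Cullet ratio = (cullet mass / total batch mass) * 100
  Ratio = 713 / 2669 * 100 = 26.71%

26.71%


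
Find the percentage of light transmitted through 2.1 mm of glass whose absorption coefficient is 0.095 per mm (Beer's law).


Beer-Lambert law: T = exp(-alpha * thickness)
  exponent = -0.095 * 2.1 = -0.1995
  T = exp(-0.1995) = 0.8191
  Percentage = 0.8191 * 100 = 81.91%

81.91%


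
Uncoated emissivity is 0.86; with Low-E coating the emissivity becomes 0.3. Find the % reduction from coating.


Percentage reduction = (1 - coated/uncoated) * 100
  Ratio = 0.3 / 0.86 = 0.3488
  Reduction = (1 - 0.3488) * 100 = 65.1%

65.1%


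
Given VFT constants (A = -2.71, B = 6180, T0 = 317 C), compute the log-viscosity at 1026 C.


VFT equation: log(eta) = A + B / (T - T0)
  T - T0 = 1026 - 317 = 709
  B / (T - T0) = 6180 / 709 = 8.717
  log(eta) = -2.71 + 8.717 = 6.007

6.007


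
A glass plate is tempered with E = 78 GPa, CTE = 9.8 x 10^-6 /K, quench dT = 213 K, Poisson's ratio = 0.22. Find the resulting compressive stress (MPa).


Tempering stress: sigma = E * alpha * dT / (1 - nu)
  E (MPa) = 78 * 1000 = 78000
  Numerator = 78000 * (9.8 x 10^-6) * 213 = 162.8172
  Denominator = 1 - 0.22 = 0.78
  sigma = 162.8172 / 0.78 = 208.7 MPa

208.7 MPa


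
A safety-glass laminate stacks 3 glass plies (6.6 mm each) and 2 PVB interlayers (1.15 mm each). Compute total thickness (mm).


Total thickness = glass contribution + PVB contribution
  Glass: 3 * 6.6 = 19.8 mm
  PVB: 2 * 1.15 = 2.3 mm
  Total = 19.8 + 2.3 = 22.1 mm

22.1 mm


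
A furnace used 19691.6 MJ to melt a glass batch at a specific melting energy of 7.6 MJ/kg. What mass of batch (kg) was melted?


Rearrange E = m * s for m:
  m = E / s
  m = 19691.6 / 7.6 = 2591.0 kg

2591.0 kg


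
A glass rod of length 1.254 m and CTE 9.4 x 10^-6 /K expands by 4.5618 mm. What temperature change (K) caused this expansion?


Rearrange dL = alpha * L0 * dT for dT:
  dT = dL / (alpha * L0)
  dL (m) = 4.5618 / 1000 = 0.0045618
  dT = 0.0045618 / ((9.4 x 10^-6) * 1.254) = 387.0 K

387.0 K


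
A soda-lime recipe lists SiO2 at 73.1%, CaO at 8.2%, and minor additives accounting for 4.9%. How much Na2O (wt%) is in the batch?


Pieces sum to 100%:
  Na2O = 100 - (SiO2 + CaO + others)
  Na2O = 100 - (73.1 + 8.2 + 4.9) = 13.8%

13.8%


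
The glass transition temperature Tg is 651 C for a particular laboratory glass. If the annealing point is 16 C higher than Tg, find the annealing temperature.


The annealing temperature is Tg plus the offset:
  T_anneal = 651 + 16 = 667 C

667 C


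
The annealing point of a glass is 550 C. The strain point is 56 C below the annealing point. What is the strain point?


Strain point = annealing point - difference:
  T_strain = 550 - 56 = 494 C

494 C


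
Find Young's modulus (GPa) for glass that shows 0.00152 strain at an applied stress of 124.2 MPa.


Young's modulus: E = stress / strain
  E = 124.2 MPa / 0.00152 = 81710.53 MPa
Convert to GPa: 81710.53 / 1000 = 81.71 GPa

81.71 GPa


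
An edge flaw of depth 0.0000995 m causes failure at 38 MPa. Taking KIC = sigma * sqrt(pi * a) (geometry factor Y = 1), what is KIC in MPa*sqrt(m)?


Fracture toughness: KIC = sigma * sqrt(pi * a)
  pi * a = pi * 0.0000995 = 0.000312588
  sqrt(pi * a) = 0.01768
  KIC = 38 * 0.01768 = 0.672 MPa*sqrt(m)

0.672 MPa*sqrt(m)


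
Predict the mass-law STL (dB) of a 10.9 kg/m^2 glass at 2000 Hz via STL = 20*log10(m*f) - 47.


Mass law: STL = 20 * log10(m * f) - 47
  m * f = 10.9 * 2000 = 21800
  log10(21800) = 4.33846
  STL = 20 * 4.33846 - 47 = 86.7692 - 47 = 39.8 dB

39.8 dB


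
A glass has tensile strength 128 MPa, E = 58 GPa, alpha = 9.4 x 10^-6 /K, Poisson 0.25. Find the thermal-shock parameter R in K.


Thermal shock resistance: R = sigma * (1 - nu) / (E * alpha)
  Numerator = 128 * (1 - 0.25) = 96.0
  Denominator = 58 * 1000 * (9.4 x 10^-6) = 0.5452
  R = 96.0 / 0.5452 = 176.1 K

176.1 K


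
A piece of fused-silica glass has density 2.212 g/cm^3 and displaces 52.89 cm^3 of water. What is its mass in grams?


Rearrange rho = m / V:
  m = rho * V
  m = 2.212 * 52.89 = 116.993 g

116.993 g


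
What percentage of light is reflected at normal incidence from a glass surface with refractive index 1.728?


Fresnel reflectance at normal incidence:
  R = ((n - 1)/(n + 1))^2
  (n - 1)/(n + 1) = (1.728 - 1)/(1.728 + 1) = 0.266862
  R = 0.266862^2 = 0.0712153
  R(%) = 0.0712153 * 100 = 7.122%

7.122%


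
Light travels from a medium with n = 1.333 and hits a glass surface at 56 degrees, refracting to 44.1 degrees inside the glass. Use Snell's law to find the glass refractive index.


Apply Snell's law: n1 * sin(theta1) = n2 * sin(theta2)
  n2 = n1 * sin(theta1) / sin(theta2)
  sin(56) = 0.829038
  sin(44.1) = 0.695913
  n2 = 1.333 * 0.829038 / 0.695913 = 1.588

1.588


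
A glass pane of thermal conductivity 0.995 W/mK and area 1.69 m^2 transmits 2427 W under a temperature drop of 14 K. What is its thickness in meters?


Fourier's law: t = k * A * dT / Q
  t = 0.995 * 1.69 * 14 / 2427
  t = 23.5417 / 2427 = 0.0097 m

0.0097 m
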